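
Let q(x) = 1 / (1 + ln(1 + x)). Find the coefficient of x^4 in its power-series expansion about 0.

Write 1/(1+u) = 1 - u + u^2 - u^3 + ... and substitute the series for u.
q(0) = 1
q′(0) = -1
q′′(0) = 3
q′′′(0) = -14
q^(4)(0) = 88
So c_4 = q^(4)(0)/4! = 11/3.

11/3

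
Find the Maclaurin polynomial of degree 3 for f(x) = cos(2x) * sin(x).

Multiply the two series term by term and collect like powers.

-13*x^3/6 + x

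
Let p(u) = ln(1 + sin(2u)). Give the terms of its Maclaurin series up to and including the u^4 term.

Substitute the inner expansion into the outer series and collect powers.

-4*u^4/3 + 4*u^3/3 - 2*u^2 + 2*u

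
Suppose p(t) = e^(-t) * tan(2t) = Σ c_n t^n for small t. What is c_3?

11/3

Expand each factor separately, then convolve coefficients.
[t^0] = 0;  [t^1] = 2;  [t^2] = -2;  [t^3] = 11/3.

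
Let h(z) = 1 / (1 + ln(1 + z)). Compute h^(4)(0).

Write 1/(1+u) = 1 - u + u^2 - u^3 + ... and substitute the series for u.
From the series, [z^4] h = 11/3; multiply by 4! = 24 to get 88.

88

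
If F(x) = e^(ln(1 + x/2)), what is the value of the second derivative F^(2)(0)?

Let u equal the inner series; expand the outer function in u and truncate.
The coefficient of x^2 in the expansion is 0, so F′′(0) = 2! * (0) = 0.

0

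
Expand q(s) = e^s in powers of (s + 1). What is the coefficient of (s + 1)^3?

[(s + 1)^0] = e^(-1);  [(s + 1)^1] = e^(-1);  [(s + 1)^2] = e^(-1)/2;  [(s + 1)^3] = e^(-1)/6.

e^(-1)/6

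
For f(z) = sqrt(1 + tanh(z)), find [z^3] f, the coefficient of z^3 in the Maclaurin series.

-5/48

Plug the Maclaurin series of the inner function into that of the outer and collect terms.
f(0) = 1
f′(0) = 1/2
f′′(0) = -1/4
f′′′(0) = -5/8
The Taylor polynomial is Σ f^(k)(0)/k! · z^k.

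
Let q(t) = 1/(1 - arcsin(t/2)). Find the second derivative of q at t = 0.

1/2

Plug the Maclaurin series of the inner function into that of the outer and collect terms.
The coefficient of t^2 in the expansion is 1/4, so q′′(0) = 2! * (1/4) = 1/2.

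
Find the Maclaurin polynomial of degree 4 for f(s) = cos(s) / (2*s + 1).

337*s^4/24 - 7*s^3 + 7*s^2/2 - 2*s + 1

Use 1/(1 - r) = Σ r^k on the denominator, then take the Cauchy product.
[s^0] = 1;  [s^1] = -2;  [s^2] = 7/2;  [s^3] = -7;  [s^4] = 337/24.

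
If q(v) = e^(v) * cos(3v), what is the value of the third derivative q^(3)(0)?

-26

Write out both Maclaurin series and multiply, keeping only the needed powers.
The coefficient of v^3 in the expansion is -13/3, so q′′′(0) = 3! * (-13/3) = -26.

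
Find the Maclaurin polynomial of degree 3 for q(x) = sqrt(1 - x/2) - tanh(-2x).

Expand each term separately and add.
[x^0] = 1;  [x^1] = 7/4;  [x^2] = -1/32;  [x^3] = -1027/384.

-1027*x^3/384 - x^2/32 + 7*x/4 + 1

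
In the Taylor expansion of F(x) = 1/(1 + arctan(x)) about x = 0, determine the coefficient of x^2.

1

Substitute the inner expansion into the outer series and collect powers.
[x^0] = 1;  [x^1] = -1;  [x^2] = 1.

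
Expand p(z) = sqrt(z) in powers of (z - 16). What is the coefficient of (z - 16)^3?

[(z - 16)^0] = 4;  [(z - 16)^1] = 1/8;  [(z - 16)^2] = -1/512;  [(z - 16)^3] = 1/16384.

1/16384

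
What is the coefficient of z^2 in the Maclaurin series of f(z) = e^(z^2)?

[z^0] = 1;  [z^1] = 0;  [z^2] = 1.

1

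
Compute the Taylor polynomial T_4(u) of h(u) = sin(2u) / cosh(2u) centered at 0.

Write the quotient as an unknown series and match coefficients against numerator = denominator · series.
[u^0] = 0;  [u^1] = 2;  [u^2] = 0;  [u^3] = -16/3;  [u^4] = 0.

-16*u^3/3 + 2*u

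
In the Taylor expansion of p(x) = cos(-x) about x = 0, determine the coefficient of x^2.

Apply the Taylor formula c_k = f^(k)(a)/k!.
So c_2 = p′′(0)/2! = -1/2.

-1/2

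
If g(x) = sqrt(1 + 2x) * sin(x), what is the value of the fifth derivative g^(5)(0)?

-64

Multiply the two series term by term and collect like powers.
From the series, [x^5] g = -8/15; multiply by 5! = 120 to get -64.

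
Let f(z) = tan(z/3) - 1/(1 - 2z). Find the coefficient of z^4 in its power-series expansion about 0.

Combine the two series term by term.
[z^0] = -1;  [z^1] = -5/3;  [z^2] = -4;  [z^3] = -647/81;  [z^4] = -16.
So c_4 = f^(4)(0)/4! = -16.

-16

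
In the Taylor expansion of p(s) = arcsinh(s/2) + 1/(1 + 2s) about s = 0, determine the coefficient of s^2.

4

Combine the two series term by term.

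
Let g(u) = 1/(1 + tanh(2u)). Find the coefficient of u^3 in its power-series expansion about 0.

-16/3

Compose series: expand the inner function first, then feed it into the outer expansion.
[u^0] = 1;  [u^1] = -2;  [u^2] = 4;  [u^3] = -16/3.
So c_3 = g′′′(0)/3! = -16/3.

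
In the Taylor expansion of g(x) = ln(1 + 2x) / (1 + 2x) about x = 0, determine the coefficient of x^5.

1096/15

Multiply the two series term by term and collect like powers.
g(0) = 0
g′(0) = 2
g′′(0) = -12
g′′′(0) = 88
g^(4)(0) = -800
g^(5)(0) = 8768
The Taylor polynomial is Σ g^(k)(0)/k! · x^k.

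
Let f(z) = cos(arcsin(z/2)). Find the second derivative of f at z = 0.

Substitute the inner expansion into the outer series and collect powers.
From the series, [z^2] f = -1/8; multiply by 2! = 2 to get -1/4.

-1/4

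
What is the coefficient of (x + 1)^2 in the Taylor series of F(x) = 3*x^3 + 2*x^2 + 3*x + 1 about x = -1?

-7

Compute the successive derivatives at the expansion point and divide by k!.
[(x + 1)^0] = -3;  [(x + 1)^1] = 8;  [(x + 1)^2] = -7.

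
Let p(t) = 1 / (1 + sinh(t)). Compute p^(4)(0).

Write 1/(1+u) = 1 - u + u^2 - u^3 + ... and substitute the series for u.
From the series, [t^4] p = 4/3; multiply by 4! = 24 to get 32.

32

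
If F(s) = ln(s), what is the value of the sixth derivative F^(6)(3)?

-40/243

The coefficient of (s - 3)^6 in the expansion is -1/4374, so F^(6)(3) = 6! * (-1/4374) = -40/243.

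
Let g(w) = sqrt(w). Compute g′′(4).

The coefficient of (w - 4)^2 in the expansion is -1/64, so g′′(4) = 2! * (-1/64) = -1/32.

-1/32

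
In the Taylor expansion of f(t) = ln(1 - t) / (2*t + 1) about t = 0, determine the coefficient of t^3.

Use 1/(1 - r) = Σ r^k on the denominator, then take the Cauchy product.
f(0) = 0
f′(0) = -1
f′′(0) = 3
f′′′(0) = -20
So c_3 = f′′′(0)/3! = -10/3.

-10/3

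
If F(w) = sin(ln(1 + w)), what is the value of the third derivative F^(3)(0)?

Let u equal the inner series; expand the outer function in u and truncate.
From the series, [w^3] F = 1/6; multiply by 3! = 6 to get 1.

1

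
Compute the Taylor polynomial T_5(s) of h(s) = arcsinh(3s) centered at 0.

729*s^5/40 - 9*s^3/2 + 3*s

Compute the successive derivatives at the expansion point and divide by k!.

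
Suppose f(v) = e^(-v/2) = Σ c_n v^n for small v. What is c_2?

1/8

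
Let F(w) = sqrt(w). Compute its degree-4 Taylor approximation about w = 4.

-5*(w - 4)^4/16384 + (w - 4)^3/512 - (w - 4)^2/64 + (w - 4)/4 + 2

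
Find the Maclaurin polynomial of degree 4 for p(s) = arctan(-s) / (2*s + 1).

Expand 1/(denominator) as a geometric series and multiply by the numerator's series.
p(0) = 0
p′(0) = -1
p′′(0) = 4
p′′′(0) = -22
p^(4)(0) = 176
The Taylor polynomial is Σ p^(k)(0)/k! · s^k.

22*s^4/3 - 11*s^3/3 + 2*s^2 - s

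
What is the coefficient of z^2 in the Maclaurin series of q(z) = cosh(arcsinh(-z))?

Let u equal the inner series; expand the outer function in u and truncate.
q(0) = 1
q′(0) = 0
q′′(0) = 1
Then c_k = q^(k)(0)/k! gives each Taylor coefficient.

1/2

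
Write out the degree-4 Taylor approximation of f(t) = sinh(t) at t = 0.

t^3/6 + t

[t^0] = 0;  [t^1] = 1;  [t^2] = 0;  [t^3] = 1/6;  [t^4] = 0.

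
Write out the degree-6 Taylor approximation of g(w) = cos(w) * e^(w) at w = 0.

Expand each factor separately, then convolve coefficients.
[w^0] = 1;  [w^1] = 1;  [w^2] = 0;  [w^3] = -1/3;  [w^4] = -1/6;  [w^5] = -1/30;  [w^6] = 0.

-w^5/30 - w^4/6 - w^3/3 + w + 1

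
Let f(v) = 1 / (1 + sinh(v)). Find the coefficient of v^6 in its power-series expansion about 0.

77/45

Use the geometric series for the reciprocal, then substitute.
f(0) = 1
f′(0) = -1
f′′(0) = 2
f′′′(0) = -7
f^(4)(0) = 32
f^(5)(0) = -181
f^(6)(0) = 1232
So c_6 = f^(6)(0)/6! = 77/45.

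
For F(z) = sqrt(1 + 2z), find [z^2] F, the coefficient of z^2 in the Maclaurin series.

-1/2

[z^0] = 1;  [z^1] = 1;  [z^2] = -1/2.
So c_2 = F′′(0)/2! = -1/2.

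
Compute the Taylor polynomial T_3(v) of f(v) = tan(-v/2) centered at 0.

-v^3/24 - v/2

f(0) = 0
f′(0) = -1/2
f′′(0) = 0
f′′′(0) = -1/4
Dividing each by k! gives the coefficients c_0, ..., c_3.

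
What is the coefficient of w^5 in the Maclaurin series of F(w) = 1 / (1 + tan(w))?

-32/15

Write 1/(1+u) = 1 - u + u^2 - u^3 + ... and substitute the series for u.
[w^0] = 1;  [w^1] = -1;  [w^2] = 1;  [w^3] = -4/3;  [w^4] = 5/3;  [w^5] = -32/15.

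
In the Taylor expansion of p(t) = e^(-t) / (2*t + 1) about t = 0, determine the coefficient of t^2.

Expand 1/(denominator) as a geometric series and multiply by the numerator's series.
p(0) = 1
p′(0) = -3
p′′(0) = 13
So c_2 = p′′(0)/2! = 13/2.

13/2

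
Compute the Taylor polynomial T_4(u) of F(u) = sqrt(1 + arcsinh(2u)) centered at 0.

u^4/24 - u^3/6 - u^2/2 + u + 1

Substitute the inner expansion into the outer series and collect powers.
F(0) = 1
F′(0) = 1
F′′(0) = -1
F′′′(0) = -1
F^(4)(0) = 1
Dividing each by k! gives the coefficients c_0, ..., c_4.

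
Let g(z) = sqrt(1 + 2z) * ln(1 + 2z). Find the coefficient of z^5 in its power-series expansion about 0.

Expand each factor separately, then convolve coefficients.
So c_5 = g^(5)(0)/5! = -71/60.

-71/60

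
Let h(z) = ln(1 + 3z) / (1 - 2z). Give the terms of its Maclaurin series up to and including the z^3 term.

12*z^3 + 3*z^2/2 + 3*z

Take the Cauchy product of the two expansions.
h(0) = 0
h′(0) = 3
h′′(0) = 3
h′′′(0) = 72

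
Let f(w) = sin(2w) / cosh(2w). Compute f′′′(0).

-32

Write the quotient as an unknown series and match coefficients against numerator = denominator · series.
From the series, [w^3] f = -16/3; multiply by 3! = 6 to get -32.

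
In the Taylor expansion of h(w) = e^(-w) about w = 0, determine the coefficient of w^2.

1/2

h(0) = 1
h′(0) = -1
h′′(0) = 1
So c_2 = h′′(0)/2! = 1/2.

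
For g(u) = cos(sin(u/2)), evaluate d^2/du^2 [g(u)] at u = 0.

Plug the Maclaurin series of the inner function into that of the outer and collect terms.
The coefficient of u^2 in the expansion is -1/8, so g′′(0) = 2! * (-1/8) = -1/4.

-1/4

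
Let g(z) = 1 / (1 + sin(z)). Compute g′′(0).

Write 1/(1+u) = 1 - u + u^2 - u^3 + ... and substitute the series for u.
From the series, [z^2] g = 1; multiply by 2! = 2 to get 2.

2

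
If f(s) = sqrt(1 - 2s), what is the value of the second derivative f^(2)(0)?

From the series, [s^2] f = -1/2; multiply by 2! = 2 to get -1.

-1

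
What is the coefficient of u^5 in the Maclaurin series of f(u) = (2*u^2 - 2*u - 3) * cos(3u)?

-27/4

Shift and add copies of the series according to the polynomial's terms.
f(0) = -3
f′(0) = -2
f′′(0) = 31
f′′′(0) = 54
f^(4)(0) = -459
f^(5)(0) = -810
The Taylor polynomial is Σ f^(k)(0)/k! · u^k.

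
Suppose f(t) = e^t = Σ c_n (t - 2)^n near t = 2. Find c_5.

f(2) = e^(2)
f′(2) = e^(2)
f′′(2) = e^(2)
f′′′(2) = e^(2)
f^(4)(2) = e^(2)
f^(5)(2) = e^(2)
So c_5 = f^(5)(2)/5! = e^(2)/120.

e^(2)/120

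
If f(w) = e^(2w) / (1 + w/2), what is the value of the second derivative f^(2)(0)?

5/2

Multiply the two series term by term and collect like powers.
From the series, [w^2] f = 5/4; multiply by 2! = 2 to get 5/2.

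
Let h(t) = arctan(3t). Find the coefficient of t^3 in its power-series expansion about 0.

-9

[t^0] = 0;  [t^1] = 3;  [t^2] = 0;  [t^3] = -9.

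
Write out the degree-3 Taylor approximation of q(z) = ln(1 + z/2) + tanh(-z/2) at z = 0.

z^3/12 - z^2/8

Combine the two series term by term.
[z^0] = 0;  [z^1] = 0;  [z^2] = -1/8;  [z^3] = 1/12.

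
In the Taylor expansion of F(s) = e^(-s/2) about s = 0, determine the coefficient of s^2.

c_2 = F′′(0)/2! = 1/8.

1/8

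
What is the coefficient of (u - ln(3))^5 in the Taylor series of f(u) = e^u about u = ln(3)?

1/40

f(ln(3)) = 3
f′(ln(3)) = 3
f′′(ln(3)) = 3
f′′′(ln(3)) = 3
f^(4)(ln(3)) = 3
f^(5)(ln(3)) = 3
So c_5 = f^(5)(ln(3))/5! = 1/40.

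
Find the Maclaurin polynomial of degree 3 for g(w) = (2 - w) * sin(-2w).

Distribute the polynomial across the series and collect like powers.

8*w^3/3 + 2*w^2 - 4*w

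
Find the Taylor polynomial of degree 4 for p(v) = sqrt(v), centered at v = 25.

p(25) = 5
p′(25) = 1/10
p′′(25) = -1/500
p′′′(25) = 3/25000
p^(4)(25) = -3/250000

-(v - 25)^4/2000000 + (v - 25)^3/50000 - (v - 25)^2/1000 + (v - 25)/10 + 5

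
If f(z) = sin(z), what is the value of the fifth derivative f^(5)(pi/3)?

1/2

Compute the successive derivatives at the expansion point and divide by k!.
The coefficient of (z - pi/3)^5 in the expansion is 1/240, so f^(5)(pi/3) = 5! * (1/240) = 1/2.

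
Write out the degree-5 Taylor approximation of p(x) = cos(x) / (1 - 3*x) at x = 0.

Multiply the numerator's expansion by the denominator's geometric series.
p(0) = 1
p′(0) = 3
p′′(0) = 17
p′′′(0) = 153
p^(4)(0) = 1837
p^(5)(0) = 27555
Dividing each by k! gives the coefficients c_0, ..., c_5.

1837*x^5/8 + 1837*x^4/24 + 51*x^3/2 + 17*x^2/2 + 3*x + 1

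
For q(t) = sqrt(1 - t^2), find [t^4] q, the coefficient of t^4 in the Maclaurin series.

-1/8

c_4 = q^(4)(0)/4! = -1/8.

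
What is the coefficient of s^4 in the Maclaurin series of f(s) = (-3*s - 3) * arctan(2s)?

Distribute the polynomial across the series and collect like powers.
[s^0] = 0;  [s^1] = -6;  [s^2] = -6;  [s^3] = 8;  [s^4] = 8.

8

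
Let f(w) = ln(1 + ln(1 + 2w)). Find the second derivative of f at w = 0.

Substitute the inner expansion into the outer series and collect powers.
The coefficient of w^2 in the expansion is -4, so f′′(0) = 2! * (-4) = -8.

-8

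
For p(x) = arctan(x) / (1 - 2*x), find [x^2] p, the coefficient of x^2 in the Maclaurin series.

Expand 1/(denominator) as a geometric series and multiply by the numerator's series.
p(0) = 0
p′(0) = 1
p′′(0) = 4

2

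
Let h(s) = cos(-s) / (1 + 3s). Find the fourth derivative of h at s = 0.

1837

Write out both Maclaurin series and multiply, keeping only the needed powers.
The coefficient of s^4 in the expansion is 1837/24, so h^(4)(0) = 4! * (1837/24) = 1837.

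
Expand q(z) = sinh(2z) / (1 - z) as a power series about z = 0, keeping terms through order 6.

18*z^6/5 + 18*z^5/5 + 10*z^4/3 + 10*z^3/3 + 2*z^2 + 2*z

Multiply the two series term by term and collect like powers.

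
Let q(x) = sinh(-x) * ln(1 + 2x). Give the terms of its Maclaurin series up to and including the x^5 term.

Multiply the two series term by term and collect like powers.
q(0) = 0
q′(0) = 0
q′′(0) = -4
q′′′(0) = 12
q^(4)(0) = -72
q^(5)(0) = 520
Then c_k = q^(k)(0)/k! gives each Taylor coefficient.

13*x^5/3 - 3*x^4 + 2*x^3 - 2*x^2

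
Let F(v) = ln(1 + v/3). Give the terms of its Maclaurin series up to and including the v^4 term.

-v^4/324 + v^3/81 - v^2/18 + v/3

Compute the successive derivatives at the expansion point and divide by k!.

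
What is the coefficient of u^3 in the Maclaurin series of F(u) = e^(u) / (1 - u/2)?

19/24

Write out both Maclaurin series and multiply, keeping only the needed powers.
F(0) = 1
F′(0) = 3/2
F′′(0) = 5/2
F′′′(0) = 19/4
So c_3 = F′′′(0)/3! = 19/24.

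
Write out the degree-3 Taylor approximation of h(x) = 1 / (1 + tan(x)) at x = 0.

Expand as Σ (-1)^k u^k with u equal to the inner function's series.
[x^0] = 1;  [x^1] = -1;  [x^2] = 1;  [x^3] = -4/3.

-4*x^3/3 + x^2 - x + 1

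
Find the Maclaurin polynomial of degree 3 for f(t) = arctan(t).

f(0) = 0
f′(0) = 1
f′′(0) = 0
f′′′(0) = -2

-t^3/3 + t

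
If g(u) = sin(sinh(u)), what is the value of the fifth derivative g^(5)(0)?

-8

Compose series: expand the inner function first, then feed it into the outer expansion.
The coefficient of u^5 in the expansion is -1/15, so g^(5)(0) = 5! * (-1/15) = -8.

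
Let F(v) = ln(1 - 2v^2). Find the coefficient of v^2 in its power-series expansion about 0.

-2

F(0) = 0
F′(0) = 0
F′′(0) = -4
So c_2 = F′′(0)/2! = -2.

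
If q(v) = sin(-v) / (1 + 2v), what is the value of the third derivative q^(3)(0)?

-23

Expand each factor separately, then convolve coefficients.
From the series, [v^3] q = -23/6; multiply by 3! = 6 to get -23.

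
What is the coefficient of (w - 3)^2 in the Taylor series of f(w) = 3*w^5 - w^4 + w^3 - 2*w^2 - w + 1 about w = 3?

f(3) = 655
f′(3) = 1121
f′′(3) = 1526
The Taylor polynomial is Σ f^(k)(3)/k! · (w - 3)^k.

763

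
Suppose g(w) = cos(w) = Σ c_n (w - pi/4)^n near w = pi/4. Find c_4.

sqrt(2)/48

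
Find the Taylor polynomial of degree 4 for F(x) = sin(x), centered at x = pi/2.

Differentiate repeatedly and evaluate at the center.

(x - pi/2)^4/24 - (x - pi/2)^2/2 + 1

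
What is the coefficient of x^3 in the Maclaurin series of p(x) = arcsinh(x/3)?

-1/162

[x^0] = 0;  [x^1] = 1/3;  [x^2] = 0;  [x^3] = -1/162.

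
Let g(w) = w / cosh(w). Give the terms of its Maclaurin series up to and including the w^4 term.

-w^3/2 + w

Divide the numerator series by the denominator series (power-series long division).
g(0) = 0
g′(0) = 1
g′′(0) = 0
g′′′(0) = -3
g^(4)(0) = 0
Then c_k = g^(k)(0)/k! gives each Taylor coefficient.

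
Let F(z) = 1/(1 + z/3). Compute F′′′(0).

The coefficient of z^3 in the expansion is -1/27, so F′′′(0) = 3! * (-1/27) = -2/9.

-2/9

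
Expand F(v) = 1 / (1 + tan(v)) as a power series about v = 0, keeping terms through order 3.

-4*v^3/3 + v^2 - v + 1

Expand as Σ (-1)^k u^k with u equal to the inner function's series.
F(0) = 1
F′(0) = -1
F′′(0) = 2
F′′′(0) = -8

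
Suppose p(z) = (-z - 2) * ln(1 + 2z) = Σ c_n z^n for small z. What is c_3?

Shift and add copies of the series according to the polynomial's terms.
[z^0] = 0;  [z^1] = -4;  [z^2] = 2;  [z^3] = -10/3.

-10/3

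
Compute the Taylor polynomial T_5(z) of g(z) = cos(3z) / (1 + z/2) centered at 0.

-37*z^5/32 + 37*z^4/16 + 17*z^3/8 - 17*z^2/4 - z/2 + 1

Multiply the two series term by term and collect like powers.
g(0) = 1
g′(0) = -1/2
g′′(0) = -17/2
g′′′(0) = 51/4
g^(4)(0) = 111/2
g^(5)(0) = -555/4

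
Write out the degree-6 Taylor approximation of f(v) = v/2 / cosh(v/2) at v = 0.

5*v^5/768 - v^3/16 + v/2

Invert the denominator's series and multiply.
f(0) = 0
f′(0) = 1/2
f′′(0) = 0
f′′′(0) = -3/8
f^(4)(0) = 0
f^(5)(0) = 25/32
f^(6)(0) = 0
The Taylor polynomial is Σ f^(k)(0)/k! · v^k.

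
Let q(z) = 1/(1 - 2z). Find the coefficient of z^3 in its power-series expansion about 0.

8

Use the known series and substitute for the argument.
[z^0] = 1;  [z^1] = 2;  [z^2] = 4;  [z^3] = 8.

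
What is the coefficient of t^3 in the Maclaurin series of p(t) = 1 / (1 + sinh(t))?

-7/6

Write 1/(1+u) = 1 - u + u^2 - u^3 + ... and substitute the series for u.
[t^0] = 1;  [t^1] = -1;  [t^2] = 1;  [t^3] = -7/6.
So c_3 = p′′′(0)/3! = -7/6.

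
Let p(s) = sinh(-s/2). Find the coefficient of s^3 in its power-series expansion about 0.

Apply the Taylor formula c_k = f^(k)(a)/k!.
p(0) = 0
p′(0) = -1/2
p′′(0) = 0
p′′′(0) = -1/8
Dividing each by k! gives the coefficients c_0, ..., c_3.

-1/48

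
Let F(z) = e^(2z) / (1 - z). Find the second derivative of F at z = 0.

Use 1/(1 - r) = Σ r^k on the denominator, then take the Cauchy product.
From the series, [z^2] F = 5; multiply by 2! = 2 to get 10.

10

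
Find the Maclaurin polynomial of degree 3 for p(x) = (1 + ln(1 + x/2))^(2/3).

31*x^3/648 - x^2/9 + x/3 + 1

Compose series: expand the inner function first, then feed it into the outer expansion.
p(0) = 1
p′(0) = 1/3
p′′(0) = -2/9
p′′′(0) = 31/108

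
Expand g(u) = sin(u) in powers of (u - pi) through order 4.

g(pi) = 0
g′(pi) = -1
g′′(pi) = 0
g′′′(pi) = 1
g^(4)(pi) = 0
Then c_k = g^(k)(pi)/k! gives each Taylor coefficient.

(u - pi)^3/6 - (u - pi)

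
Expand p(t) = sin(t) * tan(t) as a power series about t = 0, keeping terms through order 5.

t^4/6 + t^2

Write out both Maclaurin series and multiply, keeping only the needed powers.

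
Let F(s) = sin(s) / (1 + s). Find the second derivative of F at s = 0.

-2

Write out both Maclaurin series and multiply, keeping only the needed powers.
From the series, [s^2] F = -1; multiply by 2! = 2 to get -2.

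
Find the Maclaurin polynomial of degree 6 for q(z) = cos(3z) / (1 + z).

Expand each factor separately, then convolve coefficients.
[z^0] = 1;  [z^1] = -1;  [z^2] = -7/2;  [z^3] = 7/2;  [z^4] = -1/8;  [z^5] = 1/8;  [z^6] = -91/80.

-91*z^6/80 + z^5/8 - z^4/8 + 7*z^3/2 - 7*z^2/2 - z + 1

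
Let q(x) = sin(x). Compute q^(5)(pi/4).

sqrt(2)/2

Differentiate repeatedly and evaluate at the center.
The coefficient of (x - pi/4)^5 in the expansion is sqrt(2)/240, so q^(5)(pi/4) = 5! * (sqrt(2)/240) = sqrt(2)/2.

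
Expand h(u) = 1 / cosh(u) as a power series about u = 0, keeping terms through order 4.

5*u^4/24 - u^2/2 + 1

Divide the numerator series by the denominator series (power-series long division).
h(0) = 1
h′(0) = 0
h′′(0) = -1
h′′′(0) = 0
h^(4)(0) = 5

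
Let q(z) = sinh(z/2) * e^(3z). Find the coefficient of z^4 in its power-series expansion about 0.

37/16

Write out both Maclaurin series and multiply, keeping only the needed powers.
q(0) = 0
q′(0) = 1/2
q′′(0) = 3
q′′′(0) = 109/8
q^(4)(0) = 111/2
So c_4 = q^(4)(0)/4! = 37/16.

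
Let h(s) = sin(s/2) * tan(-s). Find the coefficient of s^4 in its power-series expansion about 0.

Expand each factor separately, then convolve coefficients.
h(0) = 0
h′(0) = 0
h′′(0) = -1
h′′′(0) = 0
h^(4)(0) = -7/2
So c_4 = h^(4)(0)/4! = -7/48.

-7/48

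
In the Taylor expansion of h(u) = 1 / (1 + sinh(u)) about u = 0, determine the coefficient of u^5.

Expand as Σ (-1)^k u^k with u equal to the inner function's series.
h(0) = 1
h′(0) = -1
h′′(0) = 2
h′′′(0) = -7
h^(4)(0) = 32
h^(5)(0) = -181
So c_5 = h^(5)(0)/5! = -181/120.

-181/120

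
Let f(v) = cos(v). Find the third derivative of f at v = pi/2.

1

From the series, [(v - pi/2)^3] f = 1/6; multiply by 3! = 6 to get 1.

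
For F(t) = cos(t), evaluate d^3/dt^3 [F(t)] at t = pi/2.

The coefficient of (t - pi/2)^3 in the expansion is 1/6, so F′′′(pi/2) = 3! * (1/6) = 1.

1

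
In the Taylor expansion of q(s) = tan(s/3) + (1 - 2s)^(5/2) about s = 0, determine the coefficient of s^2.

Add the two expansions coefficient-wise.
[s^0] = 1;  [s^1] = -14/3;  [s^2] = 15/2.
So c_2 = q′′(0)/2! = 15/2.

15/2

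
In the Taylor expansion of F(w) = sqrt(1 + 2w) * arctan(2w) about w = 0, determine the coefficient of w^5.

Take the Cauchy product of the two expansions.
[w^0] = 0;  [w^1] = 2;  [w^2] = 2;  [w^3] = -11/3;  [w^4] = -5/3;  [w^5] = 389/60.
So c_5 = F^(5)(0)/5! = 389/60.

389/60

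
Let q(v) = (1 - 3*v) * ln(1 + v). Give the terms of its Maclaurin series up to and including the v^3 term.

11*v^3/6 - 7*v^2/2 + v

Distribute the polynomial across the series and collect like powers.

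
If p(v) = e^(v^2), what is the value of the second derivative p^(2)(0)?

2

Apply the Taylor formula c_k = f^(k)(a)/k!.
The coefficient of v^2 in the expansion is 1, so p′′(0) = 2! * (1) = 2.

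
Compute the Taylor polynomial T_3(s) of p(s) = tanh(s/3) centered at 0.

p(0) = 0
p′(0) = 1/3
p′′(0) = 0
p′′′(0) = -2/27

-s^3/81 + s/3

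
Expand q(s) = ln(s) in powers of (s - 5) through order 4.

-(s - 5)^4/2500 + (s - 5)^3/375 - (s - 5)^2/50 + (s - 5)/5 + ln(5)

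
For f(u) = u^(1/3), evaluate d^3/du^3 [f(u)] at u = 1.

The coefficient of (u - 1)^3 in the expansion is 5/81, so f′′′(1) = 3! * (5/81) = 10/27.

10/27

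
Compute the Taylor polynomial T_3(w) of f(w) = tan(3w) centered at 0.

f(0) = 0
f′(0) = 3
f′′(0) = 0
f′′′(0) = 54

9*w^3 + 3*w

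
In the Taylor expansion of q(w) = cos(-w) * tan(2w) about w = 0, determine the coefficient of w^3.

Take the Cauchy product of the two expansions.
q(0) = 0
q′(0) = 2
q′′(0) = 0
q′′′(0) = 10
So c_3 = q′′′(0)/3! = 5/3.

5/3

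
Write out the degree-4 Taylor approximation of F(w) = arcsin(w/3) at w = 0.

F(0) = 0
F′(0) = 1/3
F′′(0) = 0
F′′′(0) = 1/27
F^(4)(0) = 0

w^3/162 + w/3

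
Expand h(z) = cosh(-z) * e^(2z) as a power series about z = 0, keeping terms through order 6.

73*z^6/144 + 61*z^5/60 + 41*z^4/24 + 7*z^3/3 + 5*z^2/2 + 2*z + 1

Write out both Maclaurin series and multiply, keeping only the needed powers.
[z^0] = 1;  [z^1] = 2;  [z^2] = 5/2;  [z^3] = 7/3;  [z^4] = 41/24;  [z^5] = 61/60;  [z^6] = 73/144.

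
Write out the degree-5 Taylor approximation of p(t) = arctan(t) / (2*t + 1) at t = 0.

223*t^5/15 - 22*t^4/3 + 11*t^3/3 - 2*t^2 + t

Expand 1/(denominator) as a geometric series and multiply by the numerator's series.
p(0) = 0
p′(0) = 1
p′′(0) = -4
p′′′(0) = 22
p^(4)(0) = -176
p^(5)(0) = 1784
Then c_k = p^(k)(0)/k! gives each Taylor coefficient.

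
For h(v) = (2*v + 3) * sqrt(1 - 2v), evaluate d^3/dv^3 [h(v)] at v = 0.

-15

Shift and add copies of the series according to the polynomial's terms.
From the series, [v^3] h = -5/2; multiply by 3! = 6 to get -15.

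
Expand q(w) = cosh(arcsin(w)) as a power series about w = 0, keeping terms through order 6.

17*w^6/144 + 5*w^4/24 + w^2/2 + 1

Substitute the inner expansion into the outer series and collect powers.
q(0) = 1
q′(0) = 0
q′′(0) = 1
q′′′(0) = 0
q^(4)(0) = 5
q^(5)(0) = 0
q^(6)(0) = 85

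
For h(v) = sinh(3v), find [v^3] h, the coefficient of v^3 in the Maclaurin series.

Use the known series and substitute for the argument.

9/2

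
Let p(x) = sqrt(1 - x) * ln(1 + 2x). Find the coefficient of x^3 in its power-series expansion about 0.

41/12

Multiply the two series term by term and collect like powers.
p(0) = 0
p′(0) = 2
p′′(0) = -6
p′′′(0) = 41/2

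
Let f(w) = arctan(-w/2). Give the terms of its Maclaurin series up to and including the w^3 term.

f(0) = 0
f′(0) = -1/2
f′′(0) = 0
f′′′(0) = 1/4
Dividing each by k! gives the coefficients c_0, ..., c_3.

w^3/24 - w/2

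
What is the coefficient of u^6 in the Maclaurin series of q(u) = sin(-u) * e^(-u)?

-1/90

Multiply the two series term by term and collect like powers.
q(0) = 0
q′(0) = -1
q′′(0) = 2
q′′′(0) = -2
q^(4)(0) = 0
q^(5)(0) = 4
q^(6)(0) = -8
Then c_k = q^(k)(0)/k! gives each Taylor coefficient.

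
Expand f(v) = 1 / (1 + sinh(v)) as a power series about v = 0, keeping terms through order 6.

77*v^6/45 - 181*v^5/120 + 4*v^4/3 - 7*v^3/6 + v^2 - v + 1

Use the geometric series for the reciprocal, then substitute.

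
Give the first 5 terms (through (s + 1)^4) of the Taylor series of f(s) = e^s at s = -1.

(s + 1)^4*e^(-1)/24 + (s + 1)^3*e^(-1)/6 + (s + 1)^2*e^(-1)/2 + (s + 1)*e^(-1) + e^(-1)

Compute the successive derivatives at the expansion point and divide by k!.
f(-1) = e^(-1)
f′(-1) = e^(-1)
f′′(-1) = e^(-1)
f′′′(-1) = e^(-1)
f^(4)(-1) = e^(-1)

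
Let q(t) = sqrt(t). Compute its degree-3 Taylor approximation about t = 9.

[(t - 9)^0] = 3;  [(t - 9)^1] = 1/6;  [(t - 9)^2] = -1/216;  [(t - 9)^3] = 1/3888.

(t - 9)^3/3888 - (t - 9)^2/216 + (t - 9)/6 + 3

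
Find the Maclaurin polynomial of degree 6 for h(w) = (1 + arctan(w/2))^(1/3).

-833*w^6/2099520 + 4*w^5/3645 + w^4/486 - w^3/162 - w^2/36 + w/6 + 1

Compose series: expand the inner function first, then feed it into the outer expansion.
h(0) = 1
h′(0) = 1/6
h′′(0) = -1/18
h′′′(0) = -1/27
h^(4)(0) = 4/81
h^(5)(0) = 32/243
h^(6)(0) = -833/2916
Then c_k = h^(k)(0)/k! gives each Taylor coefficient.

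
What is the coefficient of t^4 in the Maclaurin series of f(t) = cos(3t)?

[t^0] = 1;  [t^1] = 0;  [t^2] = -9/2;  [t^3] = 0;  [t^4] = 27/8.
So c_4 = f^(4)(0)/4! = 27/8.

27/8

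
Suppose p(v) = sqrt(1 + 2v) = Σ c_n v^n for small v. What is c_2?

p(0) = 1
p′(0) = 1
p′′(0) = -1
So c_2 = p′′(0)/2! = -1/2.

-1/2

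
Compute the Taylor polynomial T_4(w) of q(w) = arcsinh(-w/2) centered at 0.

Apply the Taylor formula c_k = f^(k)(a)/k!.

w^3/48 - w/2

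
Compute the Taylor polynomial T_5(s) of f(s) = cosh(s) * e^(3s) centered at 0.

22*s^5/5 + 17*s^4/3 + 6*s^3 + 5*s^2 + 3*s + 1

Take the Cauchy product of the two expansions.
f(0) = 1
f′(0) = 3
f′′(0) = 10
f′′′(0) = 36
f^(4)(0) = 136
f^(5)(0) = 528
The Taylor polynomial is Σ f^(k)(0)/k! · s^k.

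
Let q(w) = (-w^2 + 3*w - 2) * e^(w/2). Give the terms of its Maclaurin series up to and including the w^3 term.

-w^3/6 + w^2/4 + 2*w - 2

Shift and add copies of the series according to the polynomial's terms.
q(0) = -2
q′(0) = 2
q′′(0) = 1/2
q′′′(0) = -1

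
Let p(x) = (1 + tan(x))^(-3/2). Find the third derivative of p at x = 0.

Plug the Maclaurin series of the inner function into that of the outer and collect terms.
From the series, [x^3] p = -43/16; multiply by 3! = 6 to get -129/8.

-129/8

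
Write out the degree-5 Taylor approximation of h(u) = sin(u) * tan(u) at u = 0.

Take the Cauchy product of the two expansions.
h(0) = 0
h′(0) = 0
h′′(0) = 2
h′′′(0) = 0
h^(4)(0) = 4
h^(5)(0) = 0

u^4/6 + u^2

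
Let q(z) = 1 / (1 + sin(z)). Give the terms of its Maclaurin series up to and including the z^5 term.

Write 1/(1+u) = 1 - u + u^2 - u^3 + ... and substitute the series for u.

-61*z^5/120 + 2*z^4/3 - 5*z^3/6 + z^2 - z + 1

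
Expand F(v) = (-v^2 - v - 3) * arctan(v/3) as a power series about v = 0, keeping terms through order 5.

4*v^5/405 + v^4/81 - 8*v^3/27 - v^2/3 - v

Shift and add copies of the series according to the polynomial's terms.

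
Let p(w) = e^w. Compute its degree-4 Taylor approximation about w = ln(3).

(w - ln(3))^4/8 + (w - ln(3))^3/2 + 3*(w - ln(3))^2/2 + 3*(w - ln(3)) + 3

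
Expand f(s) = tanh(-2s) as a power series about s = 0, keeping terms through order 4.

8*s^3/3 - 2*s

[s^0] = 0;  [s^1] = -2;  [s^2] = 0;  [s^3] = 8/3;  [s^4] = 0.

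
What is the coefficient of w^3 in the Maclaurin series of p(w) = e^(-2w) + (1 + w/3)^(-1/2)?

Combine the two series term by term.
p(0) = 2
p′(0) = -13/6
p′′(0) = 49/12
p′′′(0) = -581/72
So c_3 = p′′′(0)/3! = -581/432.

-581/432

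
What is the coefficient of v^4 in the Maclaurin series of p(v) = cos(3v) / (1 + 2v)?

11/8

Write out both Maclaurin series and multiply, keeping only the needed powers.
p(0) = 1
p′(0) = -2
p′′(0) = -1
p′′′(0) = 6
p^(4)(0) = 33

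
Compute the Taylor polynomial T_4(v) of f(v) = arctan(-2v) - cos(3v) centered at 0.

Expand each term separately and add.
f(0) = -1
f′(0) = -2
f′′(0) = 9
f′′′(0) = 16
f^(4)(0) = -81

-27*v^4/8 + 8*v^3/3 + 9*v^2/2 - 2*v - 1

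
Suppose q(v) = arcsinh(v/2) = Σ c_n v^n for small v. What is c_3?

Compute the successive derivatives at the expansion point and divide by k!.

-1/48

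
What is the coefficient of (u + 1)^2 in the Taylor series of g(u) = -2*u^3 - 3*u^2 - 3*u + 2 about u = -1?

3

Apply the Taylor formula c_k = f^(k)(a)/k!.
g(-1) = 4
g′(-1) = -3
g′′(-1) = 6
The Taylor polynomial is Σ g^(k)(-1)/k! · (u + 1)^k.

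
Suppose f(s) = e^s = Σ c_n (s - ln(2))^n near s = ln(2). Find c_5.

1/60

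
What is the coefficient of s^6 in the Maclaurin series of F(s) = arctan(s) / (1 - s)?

Expand 1/(denominator) as a geometric series and multiply by the numerator's series.
[s^0] = 0;  [s^1] = 1;  [s^2] = 1;  [s^3] = 2/3;  [s^4] = 2/3;  [s^5] = 13/15;  [s^6] = 13/15.

13/15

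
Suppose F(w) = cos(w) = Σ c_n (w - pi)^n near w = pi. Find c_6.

1/720

F(pi) = -1
F′(pi) = 0
F′′(pi) = 1
F′′′(pi) = 0
F^(4)(pi) = -1
F^(5)(pi) = 0
F^(6)(pi) = 1
So c_6 = F^(6)(pi)/6! = 1/720.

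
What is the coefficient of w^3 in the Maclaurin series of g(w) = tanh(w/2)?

-1/24

g(0) = 0
g′(0) = 1/2
g′′(0) = 0
g′′′(0) = -1/4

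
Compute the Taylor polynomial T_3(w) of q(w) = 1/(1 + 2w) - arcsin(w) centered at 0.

Combine the two series term by term.
[w^0] = 1;  [w^1] = -3;  [w^2] = 4;  [w^3] = -49/6.

-49*w^3/6 + 4*w^2 - 3*w + 1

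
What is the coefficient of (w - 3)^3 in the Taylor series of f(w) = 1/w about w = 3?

-1/81

Use the known series and substitute for the argument.
f(3) = 1/3
f′(3) = -1/9
f′′(3) = 2/27
f′′′(3) = -2/27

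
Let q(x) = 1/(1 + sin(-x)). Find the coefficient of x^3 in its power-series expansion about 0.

Compose series: expand the inner function first, then feed it into the outer expansion.
[x^0] = 1;  [x^1] = 1;  [x^2] = 1;  [x^3] = 5/6.

5/6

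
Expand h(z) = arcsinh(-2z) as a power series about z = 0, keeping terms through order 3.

Use the known series and substitute for the argument.

4*z^3/3 - 2*z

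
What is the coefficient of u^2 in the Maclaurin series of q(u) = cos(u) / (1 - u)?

1/2

Expand each factor separately, then convolve coefficients.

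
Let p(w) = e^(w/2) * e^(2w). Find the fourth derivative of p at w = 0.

625/16

Take the Cauchy product of the two expansions.
The coefficient of w^4 in the expansion is 625/384, so p^(4)(0) = 4! * (625/384) = 625/16.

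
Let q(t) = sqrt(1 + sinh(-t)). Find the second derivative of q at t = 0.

-1/4

Compose series: expand the inner function first, then feed it into the outer expansion.
The coefficient of t^2 in the expansion is -1/8, so q′′(0) = 2! * (-1/8) = -1/4.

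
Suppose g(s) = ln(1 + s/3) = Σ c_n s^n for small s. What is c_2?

[s^0] = 0;  [s^1] = 1/3;  [s^2] = -1/18.
So c_2 = g′′(0)/2! = -1/18.

-1/18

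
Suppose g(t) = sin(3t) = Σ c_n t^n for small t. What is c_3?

-9/2

g(0) = 0
g′(0) = 3
g′′(0) = 0
g′′′(0) = -27
So c_3 = g′′′(0)/3! = -9/2.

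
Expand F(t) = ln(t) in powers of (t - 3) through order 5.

Use the known series and substitute for the argument.
F(3) = ln(3)
F′(3) = 1/3
F′′(3) = -1/9
F′′′(3) = 2/27
F^(4)(3) = -2/27
F^(5)(3) = 8/81

(t - 3)^5/1215 - (t - 3)^4/324 + (t - 3)^3/81 - (t - 3)^2/18 + (t - 3)/3 + ln(3)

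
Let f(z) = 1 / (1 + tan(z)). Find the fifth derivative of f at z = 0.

-256

Expand as Σ (-1)^k u^k with u equal to the inner function's series.
From the series, [z^5] f = -32/15; multiply by 5! = 120 to get -256.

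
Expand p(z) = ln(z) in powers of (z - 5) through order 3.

(z - 5)^3/375 - (z - 5)^2/50 + (z - 5)/5 + ln(5)

[(z - 5)^0] = ln(5);  [(z - 5)^1] = 1/5;  [(z - 5)^2] = -1/50;  [(z - 5)^3] = 1/375.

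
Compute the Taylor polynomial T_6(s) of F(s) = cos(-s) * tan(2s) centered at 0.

181*s^5/60 + 5*s^3/3 + 2*s

Expand each factor separately, then convolve coefficients.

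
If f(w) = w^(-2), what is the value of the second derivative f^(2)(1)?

6

Use the known series and substitute for the argument.
From the series, [(w - 1)^2] f = 3; multiply by 2! = 2 to get 6.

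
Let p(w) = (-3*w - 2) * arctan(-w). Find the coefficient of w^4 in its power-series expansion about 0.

Distribute the polynomial across the series and collect like powers.
[w^0] = 0;  [w^1] = 2;  [w^2] = 3;  [w^3] = -2/3;  [w^4] = -1.
So c_4 = p^(4)(0)/4! = -1.

-1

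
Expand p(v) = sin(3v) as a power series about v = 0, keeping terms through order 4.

Compute the successive derivatives at the expansion point and divide by k!.
p(0) = 0
p′(0) = 3
p′′(0) = 0
p′′′(0) = -27
p^(4)(0) = 0
The Taylor polynomial is Σ p^(k)(0)/k! · v^k.

-9*v^3/2 + 3*v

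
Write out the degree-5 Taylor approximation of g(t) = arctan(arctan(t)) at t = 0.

11*t^5/15 - 2*t^3/3 + t

Let u equal the inner series; expand the outer function in u and truncate.
g(0) = 0
g′(0) = 1
g′′(0) = 0
g′′′(0) = -4
g^(4)(0) = 0
g^(5)(0) = 88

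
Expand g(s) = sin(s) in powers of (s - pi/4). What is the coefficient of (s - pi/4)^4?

sqrt(2)/48

g(pi/4) = sqrt(2)/2
g′(pi/4) = sqrt(2)/2
g′′(pi/4) = -sqrt(2)/2
g′′′(pi/4) = -sqrt(2)/2
g^(4)(pi/4) = sqrt(2)/2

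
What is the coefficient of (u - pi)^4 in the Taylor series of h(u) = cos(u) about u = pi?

-1/24

[(u - pi)^0] = -1;  [(u - pi)^1] = 0;  [(u - pi)^2] = 1/2;  [(u - pi)^3] = 0;  [(u - pi)^4] = -1/24.
So c_4 = h^(4)(pi)/4! = -1/24.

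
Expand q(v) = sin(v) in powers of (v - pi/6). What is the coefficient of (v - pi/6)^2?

-1/4

Use the known series and substitute for the argument.
q(pi/6) = 1/2
q′(pi/6) = sqrt(3)/2
q′′(pi/6) = -1/2
Then c_k = q^(k)(pi/6)/k! gives each Taylor coefficient.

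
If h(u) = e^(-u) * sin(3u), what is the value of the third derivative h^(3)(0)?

-18

Multiply the two series term by term and collect like powers.
The coefficient of u^3 in the expansion is -3, so h′′′(0) = 3! * (-3) = -18.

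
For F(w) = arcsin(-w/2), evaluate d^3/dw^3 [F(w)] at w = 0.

From the series, [w^3] F = -1/48; multiply by 3! = 6 to get -1/8.

-1/8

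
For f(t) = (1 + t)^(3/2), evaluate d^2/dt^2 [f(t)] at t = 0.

From the series, [t^2] f = 3/8; multiply by 2! = 2 to get 3/4.

3/4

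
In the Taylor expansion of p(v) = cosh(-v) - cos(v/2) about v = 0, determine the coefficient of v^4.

5/128

Combine the two series term by term.
[v^0] = 0;  [v^1] = 0;  [v^2] = 5/8;  [v^3] = 0;  [v^4] = 5/128.
So c_4 = p^(4)(0)/4! = 5/128.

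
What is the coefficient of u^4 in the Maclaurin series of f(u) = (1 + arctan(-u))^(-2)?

3

Substitute the inner expansion into the outer series and collect powers.
f(0) = 1
f′(0) = 2
f′′(0) = 6
f′′′(0) = 20
f^(4)(0) = 72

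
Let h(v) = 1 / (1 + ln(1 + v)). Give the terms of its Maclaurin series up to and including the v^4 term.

11*v^4/3 - 7*v^3/3 + 3*v^2/2 - v + 1

Write 1/(1+u) = 1 - u + u^2 - u^3 + ... and substitute the series for u.
h(0) = 1
h′(0) = -1
h′′(0) = 3
h′′′(0) = -14
h^(4)(0) = 88
The Taylor polynomial is Σ h^(k)(0)/k! · v^k.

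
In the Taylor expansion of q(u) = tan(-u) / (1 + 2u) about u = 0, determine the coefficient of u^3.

Multiply the two series term by term and collect like powers.
So c_3 = q′′′(0)/3! = -13/3.

-13/3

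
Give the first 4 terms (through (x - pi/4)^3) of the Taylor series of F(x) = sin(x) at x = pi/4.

F(pi/4) = sqrt(2)/2
F′(pi/4) = sqrt(2)/2
F′′(pi/4) = -sqrt(2)/2
F′′′(pi/4) = -sqrt(2)/2
Dividing each by k! gives the coefficients c_0, ..., c_3.

-sqrt(2)*(x - pi/4)^3/12 - sqrt(2)*(x - pi/4)^2/4 + sqrt(2)*(x - pi/4)/2 + sqrt(2)/2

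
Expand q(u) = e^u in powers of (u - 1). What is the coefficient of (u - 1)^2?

e/2

c_2 = q′′(1)/2! = e/2.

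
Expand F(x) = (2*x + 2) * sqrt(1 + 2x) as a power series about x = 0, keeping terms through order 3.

Distribute the polynomial across the series and collect like powers.
F(0) = 2
F′(0) = 4
F′′(0) = 2
F′′′(0) = 0
Then c_k = F^(k)(0)/k! gives each Taylor coefficient.

x^2 + 4*x + 2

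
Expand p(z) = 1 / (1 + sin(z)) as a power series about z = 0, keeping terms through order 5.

-61*z^5/120 + 2*z^4/3 - 5*z^3/6 + z^2 - z + 1

Write 1/(1+u) = 1 - u + u^2 - u^3 + ... and substitute the series for u.
p(0) = 1
p′(0) = -1
p′′(0) = 2
p′′′(0) = -5
p^(4)(0) = 16
p^(5)(0) = -61
Then c_k = p^(k)(0)/k! gives each Taylor coefficient.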